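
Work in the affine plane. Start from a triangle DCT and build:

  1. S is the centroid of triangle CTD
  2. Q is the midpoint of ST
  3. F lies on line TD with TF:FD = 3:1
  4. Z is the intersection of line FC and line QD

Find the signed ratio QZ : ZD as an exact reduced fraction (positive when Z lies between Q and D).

Set D = (0, 0), C = (1, 0), T = (0, 1); any affine frame gives the same invariant.
1. S is the centroid of triangle CTD ⇒ S = (1/3, 1/3)
2. Q is the midpoint of ST ⇒ Q = (1/6, 2/3)
3. F lies on line TD with TF:FD = 3:1 ⇒ F = (0, 1/4)
4. Z is the intersection of line FC and line QD ⇒ Z = (1/17, 4/17)
Z = Q + t·(D−Q) with t = 11/17, so QZ:ZD = t:(1−t) = 11/17:6/17

QZ:ZD = 11/6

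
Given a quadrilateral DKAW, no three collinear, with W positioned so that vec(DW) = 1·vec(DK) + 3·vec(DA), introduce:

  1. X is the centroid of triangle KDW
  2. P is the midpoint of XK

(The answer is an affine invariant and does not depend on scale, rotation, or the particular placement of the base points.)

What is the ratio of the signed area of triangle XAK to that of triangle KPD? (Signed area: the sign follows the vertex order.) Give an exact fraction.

Set D = (0, 0), K = (1, 0), A = (0, 1), W = (1, 3); any affine frame gives the same invariant.
1. X is the centroid of triangle KDW ⇒ X = (2/3, 1)
2. P is the midpoint of XK ⇒ P = (5/6, 1/2)
2·[XAK] = 2/3, 2·[KPD] = 1/2
[XAK]:[KPD] = 2/3:1/2 = 4/3

[XAK]:[KPD] = 4/3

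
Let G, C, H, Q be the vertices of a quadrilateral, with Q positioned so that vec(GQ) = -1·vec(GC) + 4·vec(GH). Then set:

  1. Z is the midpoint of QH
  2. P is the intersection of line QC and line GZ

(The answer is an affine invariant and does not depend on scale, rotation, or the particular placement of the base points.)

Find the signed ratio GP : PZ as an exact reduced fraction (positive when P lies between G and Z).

Work in coordinates with G = (0, 0), C = (1, 0), H = (0, 1), Q = (-1, 4).
1. Z is the midpoint of QH ⇒ Z = (-1/2, 5/2)
2. P is the intersection of line QC and line GZ ⇒ P = (-2/3, 10/3)
P = G + t·(Z−G) with t = 4/3, so GP:PZ = t:(1−t) = 4/3:-1/3

GP:PZ = -4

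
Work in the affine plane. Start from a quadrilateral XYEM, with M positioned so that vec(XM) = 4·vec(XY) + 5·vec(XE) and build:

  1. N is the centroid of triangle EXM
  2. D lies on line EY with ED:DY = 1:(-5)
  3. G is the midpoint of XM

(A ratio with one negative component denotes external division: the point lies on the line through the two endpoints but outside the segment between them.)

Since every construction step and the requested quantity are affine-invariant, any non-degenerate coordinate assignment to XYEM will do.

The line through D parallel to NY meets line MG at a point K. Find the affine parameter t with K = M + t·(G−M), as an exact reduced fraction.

Set X = (0, 0), Y = (1, 0), E = (0, 1), M = (4, 5); any affine frame gives the same invariant.
1. N is the centroid of triangle EXM ⇒ N = (4/3, 2)
2. D lies on line EY with ED:DY = 1:(-5) ⇒ D = (-1/4, 5/4)
3. G is the midpoint of XM ⇒ G = (2, 5/2)
through D parallel to NY: direction (-1/3, -2); meets MG at K = (-11/19, -55/76)
K = M + t·(G−M) with t = 87/38

t = 87/38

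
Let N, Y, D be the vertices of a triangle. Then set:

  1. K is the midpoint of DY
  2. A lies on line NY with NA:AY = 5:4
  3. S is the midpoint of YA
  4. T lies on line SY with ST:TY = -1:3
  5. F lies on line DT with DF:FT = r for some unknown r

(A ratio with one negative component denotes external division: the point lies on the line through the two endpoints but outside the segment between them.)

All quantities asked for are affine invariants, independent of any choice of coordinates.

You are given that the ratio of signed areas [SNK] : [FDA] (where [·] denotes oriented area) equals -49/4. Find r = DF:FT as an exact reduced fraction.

Work in coordinates with N = (0, 0), Y = (1, 0), D = (0, 1).
1. K is the midpoint of DY ⇒ K = (1/2, 1/2)
2. A lies on line NY with NA:AY = 5:4 ⇒ A = (5/9, 0)
3. S is the midpoint of YA ⇒ S = (7/9, 0)
4. T lies on line SY with ST:TY = -1:3 ⇒ T = (2/3, 0)
5. With DF:FT = r, write λ = r/(r+1) so F = D + λ·(T−D); F is affine-linear in λ
Every point depending on F is an affine combination of F and λ-independent points, so each such coordinate is linear in λ; the λ² term in each signed area is a multiple of (T−D)×(T−D) = 0, so 2·[SNK] and 2·[FDA] are each linear in λ. Evaluating at λ=0 and λ=1:
  2·[SNK] = -7/18,   2·[FDA] = 1/9·λ
So [SNK]:[FDA] = (-7/18) / (1/9·λ). Setting this equal to -49/4:
  -7/18 = -49/4·(1/9·λ)  ⇒  λ = 2/7
Then r = λ/(1−λ) = (2/7)/(5/7) = 2/5. Check: with r = 2/5, F = (4/21, 5/7) and [SNK]:[FDA] = -49/4 as required.

r = 2/5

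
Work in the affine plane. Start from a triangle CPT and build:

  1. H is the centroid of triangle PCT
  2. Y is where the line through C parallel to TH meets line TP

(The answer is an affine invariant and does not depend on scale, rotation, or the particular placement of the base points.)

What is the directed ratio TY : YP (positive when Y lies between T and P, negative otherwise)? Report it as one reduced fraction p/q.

Work in coordinates with C = (0, 0), P = (1, 0), T = (0, 1).
1. H is the centroid of triangle PCT ⇒ H = (1/3, 1/3)
2. Y is where the line through C parallel to TH meets line TP ⇒ Y = (-1, 2)
Y = T + t·(P−T) with t = -1, so TY:YP = t:(1−t) = -1:2

TY:YP = -1/2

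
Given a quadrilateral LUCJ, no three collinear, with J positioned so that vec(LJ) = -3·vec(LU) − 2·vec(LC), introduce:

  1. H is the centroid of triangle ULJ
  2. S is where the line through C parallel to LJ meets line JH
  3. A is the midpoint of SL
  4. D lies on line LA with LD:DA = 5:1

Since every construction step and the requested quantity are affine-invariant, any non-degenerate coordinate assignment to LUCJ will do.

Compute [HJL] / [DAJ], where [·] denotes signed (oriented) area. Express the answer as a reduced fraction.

[HJL]:[DAJ] = -8/3

Work in coordinates with L = (0, 0), U = (1, 0), C = (0, 1), J = (-3, -2).
1. H is the centroid of triangle ULJ ⇒ H = (-2/3, -2/3)
2. S is where the line through C parallel to LJ meets line JH ⇒ S = (-27/2, -8)
3. A is the midpoint of SL ⇒ A = (-27/4, -4)
4. D lies on line LA with LD:DA = 5:1 ⇒ D = (-45/8, -10/3)
2·[HJL] = -2/3, 2·[DAJ] = 1/4
[HJL]:[DAJ] = -2/3:1/4 = -8/3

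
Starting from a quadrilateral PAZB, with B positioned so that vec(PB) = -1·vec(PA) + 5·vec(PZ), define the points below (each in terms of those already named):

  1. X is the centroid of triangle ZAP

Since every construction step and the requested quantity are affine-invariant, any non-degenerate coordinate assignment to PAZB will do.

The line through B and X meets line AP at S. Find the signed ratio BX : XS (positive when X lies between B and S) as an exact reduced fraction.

Set P = (0, 0), A = (1, 0), Z = (0, 1), B = (-1, 5); any affine frame gives the same invariant.
1. X is the centroid of triangle ZAP ⇒ X = (1/3, 1/3)
line BX meets AP at S = (3/7, 0)
X = B + t·(S−B) with t = 14/15, so BX:XS = 14/15:1/15

BX:XS = 14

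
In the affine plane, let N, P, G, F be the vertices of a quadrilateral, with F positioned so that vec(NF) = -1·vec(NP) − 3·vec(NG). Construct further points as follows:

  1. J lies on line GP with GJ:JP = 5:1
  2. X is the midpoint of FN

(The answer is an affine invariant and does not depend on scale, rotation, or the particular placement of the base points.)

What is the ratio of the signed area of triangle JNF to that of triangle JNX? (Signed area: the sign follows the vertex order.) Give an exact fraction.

Work in coordinates with N = (0, 0), P = (1, 0), G = (0, 1), F = (-1, -3).
1. J lies on line GP with GJ:JP = 5:1 ⇒ J = (5/6, 1/6)
2. X is the midpoint of FN ⇒ X = (-1/2, -3/2)
2·[JNF] = 7/3, 2·[JNX] = 7/6
[JNF]:[JNX] = 7/3:7/6 = 2

[JNF]:[JNX] = 2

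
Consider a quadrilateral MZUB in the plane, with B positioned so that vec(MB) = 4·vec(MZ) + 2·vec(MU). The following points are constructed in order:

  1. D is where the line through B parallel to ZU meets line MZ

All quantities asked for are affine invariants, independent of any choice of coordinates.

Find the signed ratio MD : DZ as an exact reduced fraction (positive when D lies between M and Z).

MD:DZ = -6/5

Assign M = (0, 0), Z = (1, 0), U = (0, 1), B = (4, 2) — the answer is frame-independent, so this choice is without loss of generality.
1. D is where the line through B parallel to ZU meets line MZ ⇒ D = (6, 0)
D = M + t·(Z−M) with t = 6, so MD:DZ = t:(1−t) = 6:-5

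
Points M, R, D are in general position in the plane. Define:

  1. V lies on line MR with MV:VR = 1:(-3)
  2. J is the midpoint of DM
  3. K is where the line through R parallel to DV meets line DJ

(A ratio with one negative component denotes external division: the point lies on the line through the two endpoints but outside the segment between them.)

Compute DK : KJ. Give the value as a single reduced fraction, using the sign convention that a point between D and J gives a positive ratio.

DK:KJ = -6/5

Choose coordinates M = (0, 0), R = (1, 0), D = (0, 1).
1. V lies on line MR with MV:VR = 1:(-3) ⇒ V = (-1/2, 0)
2. J is the midpoint of DM ⇒ J = (0, 1/2)
3. K is where the line through R parallel to DV meets line DJ ⇒ K = (0, -2)
K = D + t·(J−D) with t = 6, so DK:KJ = t:(1−t) = 6:-5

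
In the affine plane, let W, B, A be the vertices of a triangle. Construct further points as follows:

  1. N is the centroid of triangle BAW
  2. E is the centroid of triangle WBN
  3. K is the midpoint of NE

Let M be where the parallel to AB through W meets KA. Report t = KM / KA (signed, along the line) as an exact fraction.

t = -11/7

Work in coordinates with W = (0, 0), B = (1, 0), A = (0, 1).
1. N is the centroid of triangle BAW ⇒ N = (1/3, 1/3)
2. E is the centroid of triangle WBN ⇒ E = (4/9, 1/9)
3. K is the midpoint of NE ⇒ K = (7/18, 2/9)
through W parallel to AB: direction (1, -1); meets KA at M = (1, -1)
M = K + t·(A−K) with t = -11/7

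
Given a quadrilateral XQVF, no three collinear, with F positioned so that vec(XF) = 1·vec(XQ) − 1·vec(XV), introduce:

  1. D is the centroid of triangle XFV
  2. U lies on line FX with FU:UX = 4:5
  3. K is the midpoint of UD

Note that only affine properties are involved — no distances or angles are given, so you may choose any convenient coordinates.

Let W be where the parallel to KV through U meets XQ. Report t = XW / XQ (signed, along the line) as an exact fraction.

t = 25/69

Choose coordinates X = (0, 0), Q = (1, 0), V = (0, 1), F = (1, -1).
1. D is the centroid of triangle XFV ⇒ D = (1/3, 0)
2. U lies on line FX with FU:UX = 4:5 ⇒ U = (5/9, -5/9)
3. K is the midpoint of UD ⇒ K = (4/9, -5/18)
through U parallel to KV: direction (-4/9, 23/18); meets XQ at W = (25/69, 0)
W = X + t·(Q−X) with t = 25/69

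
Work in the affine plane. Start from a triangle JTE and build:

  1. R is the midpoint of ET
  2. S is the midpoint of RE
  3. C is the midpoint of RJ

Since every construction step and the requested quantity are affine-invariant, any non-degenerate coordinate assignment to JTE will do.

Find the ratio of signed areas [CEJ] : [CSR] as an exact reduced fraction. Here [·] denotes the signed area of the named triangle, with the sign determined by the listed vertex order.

Work in coordinates with J = (0, 0), T = (1, 0), E = (0, 1).
1. R is the midpoint of ET ⇒ R = (1/2, 1/2)
2. S is the midpoint of RE ⇒ S = (1/4, 3/4)
3. C is the midpoint of RJ ⇒ C = (1/4, 1/4)
2·[CEJ] = 1/4, 2·[CSR] = -1/8
[CEJ]:[CSR] = 1/4:-1/8 = -2

[CEJ]:[CSR] = -2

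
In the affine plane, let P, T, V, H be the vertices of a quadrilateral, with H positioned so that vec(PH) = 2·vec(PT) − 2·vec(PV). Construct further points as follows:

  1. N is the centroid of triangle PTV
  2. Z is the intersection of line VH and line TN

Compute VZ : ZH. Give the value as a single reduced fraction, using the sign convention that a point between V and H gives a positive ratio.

VZ:ZH = 1/3

Assign P = (0, 0), T = (1, 0), V = (0, 1), H = (2, -2) — the answer is frame-independent, so this choice is without loss of generality.
1. N is the centroid of triangle PTV ⇒ N = (1/3, 1/3)
2. Z is the intersection of line VH and line TN ⇒ Z = (1/2, 1/4)
Z = V + t·(H−V) with t = 1/4, so VZ:ZH = t:(1−t) = 1/4:3/4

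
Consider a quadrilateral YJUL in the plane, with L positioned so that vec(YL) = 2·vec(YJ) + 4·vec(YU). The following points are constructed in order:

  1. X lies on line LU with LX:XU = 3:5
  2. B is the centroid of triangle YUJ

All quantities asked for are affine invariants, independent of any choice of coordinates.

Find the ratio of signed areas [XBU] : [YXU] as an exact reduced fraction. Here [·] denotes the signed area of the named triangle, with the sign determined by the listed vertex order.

[XBU]:[YXU] = -7/6

Work in coordinates with Y = (0, 0), J = (1, 0), U = (0, 1), L = (2, 4).
1. X lies on line LU with LX:XU = 3:5 ⇒ X = (5/4, 23/8)
2. B is the centroid of triangle YUJ ⇒ B = (1/3, 1/3)
2·[XBU] = -35/24, 2·[YXU] = 5/4
[XBU]:[YXU] = -35/24:5/4 = -7/6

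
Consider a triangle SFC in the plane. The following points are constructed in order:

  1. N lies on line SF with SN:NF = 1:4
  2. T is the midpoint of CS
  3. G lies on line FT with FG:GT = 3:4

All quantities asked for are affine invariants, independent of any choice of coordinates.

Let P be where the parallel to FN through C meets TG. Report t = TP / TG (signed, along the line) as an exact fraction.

t = -7/4

Work in coordinates with S = (0, 0), F = (1, 0), C = (0, 1).
1. N lies on line SF with SN:NF = 1:4 ⇒ N = (1/5, 0)
2. T is the midpoint of CS ⇒ T = (0, 1/2)
3. G lies on line FT with FG:GT = 3:4 ⇒ G = (4/7, 3/14)
through C parallel to FN: direction (-4/5, 0); meets TG at P = (-1, 1)
P = T + t·(G−T) with t = -7/4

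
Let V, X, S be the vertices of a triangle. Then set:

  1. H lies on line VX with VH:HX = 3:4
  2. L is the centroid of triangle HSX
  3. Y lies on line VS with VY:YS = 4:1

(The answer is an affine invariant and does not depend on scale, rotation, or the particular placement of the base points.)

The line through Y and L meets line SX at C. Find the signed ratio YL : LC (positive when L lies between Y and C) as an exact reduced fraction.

Set V = (0, 0), X = (1, 0), S = (0, 1); any affine frame gives the same invariant.
1. H lies on line VX with VH:HX = 3:4 ⇒ H = (3/7, 0)
2. L is the centroid of triangle HSX ⇒ L = (10/21, 1/3)
3. Y lies on line VS with VY:YS = 4:1 ⇒ Y = (0, 4/5)
line YL meets SX at C = (10, -9)
L = Y + t·(C−Y) with t = 1/21, so YL:LC = 1/21:20/21

YL:LC = 1/20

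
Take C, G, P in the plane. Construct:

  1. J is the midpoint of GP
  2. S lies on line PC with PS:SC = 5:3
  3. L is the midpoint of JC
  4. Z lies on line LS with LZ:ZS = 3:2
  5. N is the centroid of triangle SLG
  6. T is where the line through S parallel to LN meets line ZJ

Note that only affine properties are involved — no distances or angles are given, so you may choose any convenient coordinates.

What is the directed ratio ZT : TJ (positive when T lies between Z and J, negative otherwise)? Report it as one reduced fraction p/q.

Set C = (0, 0), G = (1, 0), P = (0, 1); any affine frame gives the same invariant.
1. J is the midpoint of GP ⇒ J = (1/2, 1/2)
2. S lies on line PC with PS:SC = 5:3 ⇒ S = (0, 3/8)
3. L is the midpoint of JC ⇒ L = (1/4, 1/4)
4. Z lies on line LS with LZ:ZS = 3:2 ⇒ Z = (1/10, 13/40)
5. N is the centroid of triangle SLG ⇒ N = (5/12, 5/24)
6. T is where the line through S parallel to LN meets line ZJ ⇒ T = (3/22, 15/44)
T = Z + t·(J−Z) with t = 1/11, so ZT:TJ = t:(1−t) = 1/11:10/11

ZT:TJ = 1/10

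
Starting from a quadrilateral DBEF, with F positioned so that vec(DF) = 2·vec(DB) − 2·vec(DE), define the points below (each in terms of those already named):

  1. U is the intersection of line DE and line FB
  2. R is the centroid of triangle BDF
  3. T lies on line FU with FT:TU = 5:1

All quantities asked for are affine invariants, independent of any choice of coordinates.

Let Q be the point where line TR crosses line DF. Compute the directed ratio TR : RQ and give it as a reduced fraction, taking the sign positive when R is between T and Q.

TR:RQ = 4

Assign D = (0, 0), B = (1, 0), E = (0, 1), F = (2, -2) — the answer is frame-independent, so this choice is without loss of generality.
1. U is the intersection of line DE and line FB ⇒ U = (0, 2)
2. R is the centroid of triangle BDF ⇒ R = (1, -2/3)
3. T lies on line FU with FT:TU = 5:1 ⇒ T = (1/3, 4/3)
line TR meets DF at Q = (7/6, -7/6)
R = T + t·(Q−T) with t = 4/5, so TR:RQ = 4/5:1/5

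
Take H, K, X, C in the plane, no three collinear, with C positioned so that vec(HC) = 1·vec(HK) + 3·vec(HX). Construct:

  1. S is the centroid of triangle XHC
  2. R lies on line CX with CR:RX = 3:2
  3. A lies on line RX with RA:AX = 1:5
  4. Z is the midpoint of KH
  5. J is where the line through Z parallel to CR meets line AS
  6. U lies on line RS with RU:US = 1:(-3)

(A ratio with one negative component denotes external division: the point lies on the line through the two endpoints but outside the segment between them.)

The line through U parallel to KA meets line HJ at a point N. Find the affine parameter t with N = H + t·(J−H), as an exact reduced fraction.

t = 187/30

Choose coordinates H = (0, 0), K = (1, 0), X = (0, 1), C = (1, 3).
1. S is the centroid of triangle XHC ⇒ S = (1/3, 4/3)
2. R lies on line CX with CR:RX = 3:2 ⇒ R = (2/5, 9/5)
3. A lies on line RX with RA:AX = 1:5 ⇒ A = (1/3, 5/3)
4. Z is the midpoint of KH ⇒ Z = (1/2, 0)
5. J is where the line through Z parallel to CR meets line AS ⇒ J = (1/3, -1/3)
6. U lies on line RS with RU:US = 1:(-3) ⇒ U = (13/30, 61/30)
through U parallel to KA: direction (-2/3, 5/3); meets HJ at N = (187/90, -187/90)
N = H + t·(J−H) with t = 187/30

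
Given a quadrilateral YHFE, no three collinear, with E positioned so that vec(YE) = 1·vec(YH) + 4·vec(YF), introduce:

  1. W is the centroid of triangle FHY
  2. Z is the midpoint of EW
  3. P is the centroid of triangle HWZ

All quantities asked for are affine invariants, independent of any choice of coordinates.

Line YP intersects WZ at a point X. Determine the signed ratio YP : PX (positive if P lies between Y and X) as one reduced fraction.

Work in coordinates with Y = (0, 0), H = (1, 0), F = (0, 1), E = (1, 4).
1. W is the centroid of triangle FHY ⇒ W = (1/3, 1/3)
2. Z is the midpoint of EW ⇒ Z = (2/3, 13/6)
3. P is the centroid of triangle HWZ ⇒ P = (2/3, 5/6)
line YP meets WZ at X = (6/17, 15/34)
P = Y + t·(X−Y) with t = 17/9, so YP:PX = 17/9:-8/9

YP:PX = -17/8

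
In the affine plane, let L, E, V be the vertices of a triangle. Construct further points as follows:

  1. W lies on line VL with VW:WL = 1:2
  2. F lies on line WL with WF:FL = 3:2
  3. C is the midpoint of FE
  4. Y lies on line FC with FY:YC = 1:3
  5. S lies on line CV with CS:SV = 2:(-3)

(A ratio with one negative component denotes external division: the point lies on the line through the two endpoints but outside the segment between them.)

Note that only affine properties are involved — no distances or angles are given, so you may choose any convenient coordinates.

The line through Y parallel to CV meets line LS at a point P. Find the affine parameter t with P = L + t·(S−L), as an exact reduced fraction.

Set L = (0, 0), E = (1, 0), V = (0, 1); any affine frame gives the same invariant.
1. W lies on line VL with VW:WL = 1:2 ⇒ W = (0, 2/3)
2. F lies on line WL with WF:FL = 3:2 ⇒ F = (0, 4/15)
3. C is the midpoint of FE ⇒ C = (1/2, 2/15)
4. Y lies on line FC with FY:YC = 1:3 ⇒ Y = (1/8, 7/30)
5. S lies on line CV with CS:SV = 2:(-3) ⇒ S = (3/2, -8/5)
through Y parallel to CV: direction (-1/2, 13/15); meets LS at P = (27/40, -18/25)
P = L + t·(S−L) with t = 9/20

t = 9/20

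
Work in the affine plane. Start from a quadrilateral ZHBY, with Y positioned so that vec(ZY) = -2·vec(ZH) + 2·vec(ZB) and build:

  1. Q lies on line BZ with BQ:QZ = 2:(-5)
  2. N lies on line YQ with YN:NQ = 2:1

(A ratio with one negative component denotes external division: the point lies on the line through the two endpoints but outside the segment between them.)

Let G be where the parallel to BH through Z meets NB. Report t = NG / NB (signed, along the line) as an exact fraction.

t = 10

Work in coordinates with Z = (0, 0), H = (1, 0), B = (0, 1), Y = (-2, 2).
1. Q lies on line BZ with BQ:QZ = 2:(-5) ⇒ Q = (0, 5/3)
2. N lies on line YQ with YN:NQ = 2:1 ⇒ N = (-2/3, 16/9)
through Z parallel to BH: direction (1, -1); meets NB at G = (6, -6)
G = N + t·(B−N) with t = 10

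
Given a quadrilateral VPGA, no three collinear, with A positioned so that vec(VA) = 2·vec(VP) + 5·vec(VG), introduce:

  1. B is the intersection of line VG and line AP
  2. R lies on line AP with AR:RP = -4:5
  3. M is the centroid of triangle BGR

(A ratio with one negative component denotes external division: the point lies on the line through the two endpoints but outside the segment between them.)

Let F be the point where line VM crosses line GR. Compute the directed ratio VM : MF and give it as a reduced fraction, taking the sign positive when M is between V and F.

VM:MF = -1/2

Work in coordinates with V = (0, 0), P = (1, 0), G = (0, 1), A = (2, 5).
1. B is the intersection of line VG and line AP ⇒ B = (0, -5)
2. R lies on line AP with AR:RP = -4:5 ⇒ R = (6, 25)
3. M is the centroid of triangle BGR ⇒ M = (2, 7)
line VM meets GR at F = (-2, -7)
M = V + t·(F−V) with t = -1, so VM:MF = -1:2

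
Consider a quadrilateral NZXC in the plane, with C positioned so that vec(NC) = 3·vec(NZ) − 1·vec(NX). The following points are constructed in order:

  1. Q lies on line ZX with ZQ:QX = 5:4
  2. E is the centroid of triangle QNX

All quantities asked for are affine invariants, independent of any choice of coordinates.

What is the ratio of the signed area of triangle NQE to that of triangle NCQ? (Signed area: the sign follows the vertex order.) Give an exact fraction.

[NQE]:[NCQ] = 4/57

Work in coordinates with N = (0, 0), Z = (1, 0), X = (0, 1), C = (3, -1).
1. Q lies on line ZX with ZQ:QX = 5:4 ⇒ Q = (4/9, 5/9)
2. E is the centroid of triangle QNX ⇒ E = (4/27, 14/27)
2·[NQE] = 4/27, 2·[NCQ] = 19/9
[NQE]:[NCQ] = 4/27:19/9 = 4/57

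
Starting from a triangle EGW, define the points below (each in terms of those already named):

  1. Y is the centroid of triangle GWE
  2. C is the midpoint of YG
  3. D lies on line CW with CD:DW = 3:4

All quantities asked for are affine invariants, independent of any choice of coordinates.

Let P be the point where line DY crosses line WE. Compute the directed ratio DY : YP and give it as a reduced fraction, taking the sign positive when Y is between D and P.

Choose coordinates E = (0, 0), G = (1, 0), W = (0, 1).
1. Y is the centroid of triangle GWE ⇒ Y = (1/3, 1/3)
2. C is the midpoint of YG ⇒ C = (2/3, 1/6)
3. D lies on line CW with CD:DW = 3:4 ⇒ D = (8/21, 11/21)
line DY meets WE at P = (0, -1)
Y = D + t·(P−D) with t = 1/8, so DY:YP = 1/8:7/8

DY:YP = 1/7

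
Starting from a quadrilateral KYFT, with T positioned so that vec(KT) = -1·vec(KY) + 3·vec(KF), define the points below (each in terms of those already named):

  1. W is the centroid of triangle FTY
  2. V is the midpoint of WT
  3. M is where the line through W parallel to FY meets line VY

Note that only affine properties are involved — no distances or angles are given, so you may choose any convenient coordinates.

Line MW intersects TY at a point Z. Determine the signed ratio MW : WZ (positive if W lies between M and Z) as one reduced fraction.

MW:WZ = -3/4

Choose coordinates K = (0, 0), Y = (1, 0), F = (0, 1), T = (-1, 3).
1. W is the centroid of triangle FTY ⇒ W = (0, 4/3)
2. V is the midpoint of WT ⇒ V = (-1/2, 13/6)
3. M is where the line through W parallel to FY meets line VY ⇒ M = (1/4, 13/12)
line MW meets TY at Z = (1/3, 1)
W = M + t·(Z−M) with t = -3, so MW:WZ = -3:4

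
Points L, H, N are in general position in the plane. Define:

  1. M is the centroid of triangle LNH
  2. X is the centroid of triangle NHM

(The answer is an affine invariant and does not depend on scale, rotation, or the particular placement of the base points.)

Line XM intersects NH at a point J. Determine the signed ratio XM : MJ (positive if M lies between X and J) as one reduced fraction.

XM:MJ = -2/3

Assign L = (0, 0), H = (1, 0), N = (0, 1) — the answer is frame-independent, so this choice is without loss of generality.
1. M is the centroid of triangle LNH ⇒ M = (1/3, 1/3)
2. X is the centroid of triangle NHM ⇒ X = (4/9, 4/9)
line XM meets NH at J = (1/2, 1/2)
M = X + t·(J−X) with t = -2, so XM:MJ = -2:3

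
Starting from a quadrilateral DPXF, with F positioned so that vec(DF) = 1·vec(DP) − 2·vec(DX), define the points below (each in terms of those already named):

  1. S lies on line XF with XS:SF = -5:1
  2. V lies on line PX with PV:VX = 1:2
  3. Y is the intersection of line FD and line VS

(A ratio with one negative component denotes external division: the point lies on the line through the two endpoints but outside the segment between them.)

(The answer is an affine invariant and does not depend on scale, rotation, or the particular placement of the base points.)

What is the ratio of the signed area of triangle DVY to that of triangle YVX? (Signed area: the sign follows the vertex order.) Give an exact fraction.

Choose coordinates D = (0, 0), P = (1, 0), X = (0, 1), F = (1, -2).
1. S lies on line XF with XS:SF = -5:1 ⇒ S = (5/4, -11/4)
2. V lies on line PX with PV:VX = 1:2 ⇒ V = (2/3, 1/3)
3. Y is the intersection of line FD and line VS ⇒ Y = (27/23, -54/23)
2·[DVY] = -45/23, 2·[YVX] = 100/69
[DVY]:[YVX] = -45/23:100/69 = -27/20

[DVY]:[YVX] = -27/20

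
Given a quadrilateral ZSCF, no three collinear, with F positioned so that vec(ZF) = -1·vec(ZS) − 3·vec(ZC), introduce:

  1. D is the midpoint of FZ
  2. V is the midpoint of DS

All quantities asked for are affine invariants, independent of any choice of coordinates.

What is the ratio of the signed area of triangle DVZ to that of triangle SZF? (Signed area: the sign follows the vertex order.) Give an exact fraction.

[DVZ]:[SZF] = 1/4

Choose coordinates Z = (0, 0), S = (1, 0), C = (0, 1), F = (-1, -3).
1. D is the midpoint of FZ ⇒ D = (-1/2, -3/2)
2. V is the midpoint of DS ⇒ V = (1/4, -3/4)
2·[DVZ] = 3/4, 2·[SZF] = 3
[DVZ]:[SZF] = 3/4:3 = 1/4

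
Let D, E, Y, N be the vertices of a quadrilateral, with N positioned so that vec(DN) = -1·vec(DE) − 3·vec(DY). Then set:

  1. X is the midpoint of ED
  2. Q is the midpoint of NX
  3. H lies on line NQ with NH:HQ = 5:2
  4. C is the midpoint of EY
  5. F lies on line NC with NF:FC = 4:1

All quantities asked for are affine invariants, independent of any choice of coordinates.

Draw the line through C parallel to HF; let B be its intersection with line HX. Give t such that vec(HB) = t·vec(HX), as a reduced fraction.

Assign D = (0, 0), E = (1, 0), Y = (0, 1), N = (-1, -3) — the answer is frame-independent, so this choice is without loss of generality.
1. X is the midpoint of ED ⇒ X = (1/2, 0)
2. Q is the midpoint of NX ⇒ Q = (-1/4, -3/2)
3. H lies on line NQ with NH:HQ = 5:2 ⇒ H = (-13/28, -27/14)
4. C is the midpoint of EY ⇒ C = (1/2, 1/2)
5. F lies on line NC with NF:FC = 4:1 ⇒ F = (1/5, -1/5)
through C parallel to HF: direction (93/140, 121/70); meets HX at B = (-37/112, -93/56)
B = H + t·(X−H) with t = 5/36

t = 5/36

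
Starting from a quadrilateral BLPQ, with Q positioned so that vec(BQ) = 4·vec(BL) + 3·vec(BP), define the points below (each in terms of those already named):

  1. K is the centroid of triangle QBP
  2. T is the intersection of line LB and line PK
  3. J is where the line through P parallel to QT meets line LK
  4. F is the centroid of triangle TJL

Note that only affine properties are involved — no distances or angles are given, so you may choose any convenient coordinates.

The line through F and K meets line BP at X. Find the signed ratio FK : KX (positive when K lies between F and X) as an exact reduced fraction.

Assign B = (0, 0), L = (1, 0), P = (0, 1), Q = (4, 3) — the answer is frame-independent, so this choice is without loss of generality.
1. K is the centroid of triangle QBP ⇒ K = (4/3, 4/3)
2. T is the intersection of line LB and line PK ⇒ T = (-4, 0)
3. J is where the line through P parallel to QT meets line LK ⇒ J = (40/29, 44/29)
4. F is the centroid of triangle TJL ⇒ F = (-47/87, 44/87)
line FK meets BP at X = (0, 364/489)
K = F + t·(X−F) with t = 163/47, so FK:KX = 163/47:-116/47

FK:KX = -163/116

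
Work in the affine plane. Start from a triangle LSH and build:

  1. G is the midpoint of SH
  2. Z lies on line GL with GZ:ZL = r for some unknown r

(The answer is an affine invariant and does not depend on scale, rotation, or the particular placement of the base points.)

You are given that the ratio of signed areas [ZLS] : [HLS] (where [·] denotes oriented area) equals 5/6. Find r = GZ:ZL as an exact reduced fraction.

r = -2/5

Choose coordinates L = (0, 0), S = (1, 0), H = (0, 1).
1. G is the midpoint of SH ⇒ G = (1/2, 1/2)
2. With GZ:ZL = r, write λ = r/(r+1) so Z = G + λ·(L−G); Z is affine-linear in λ
Every point depending on Z is an affine combination of Z and λ-independent points, so each such coordinate is linear in λ; the λ² term in each signed area is a multiple of (L−G)×(L−G) = 0, so 2·[ZLS] and 2·[HLS] are each linear in λ. Evaluating at λ=0 and λ=1:
  2·[ZLS] = -1/2·λ + 1/2,   2·[HLS] = 1
So [ZLS]:[HLS] = (-1/2·λ + 1/2) / (1). Setting this equal to 5/6:
  -1/2·λ + 1/2 = 5/6·(1)  ⇒  λ = -2/3
Then r = λ/(1−λ) = (-2/3)/(5/3) = -2/5. Check: with r = -2/5, Z = (5/6, 5/6) and [ZLS]:[HLS] = 5/6 as required.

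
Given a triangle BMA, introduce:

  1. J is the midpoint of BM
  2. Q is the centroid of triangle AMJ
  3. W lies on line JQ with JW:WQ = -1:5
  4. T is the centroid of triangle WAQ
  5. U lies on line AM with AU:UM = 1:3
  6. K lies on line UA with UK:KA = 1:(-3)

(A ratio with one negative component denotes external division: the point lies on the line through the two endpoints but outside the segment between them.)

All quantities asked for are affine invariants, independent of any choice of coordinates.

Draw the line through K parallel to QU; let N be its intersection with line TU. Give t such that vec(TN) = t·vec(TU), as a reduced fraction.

t = 10/7

Assign B = (0, 0), M = (1, 0), A = (0, 1) — the answer is frame-independent, so this choice is without loss of generality.
1. J is the midpoint of BM ⇒ J = (1/2, 0)
2. Q is the centroid of triangle AMJ ⇒ Q = (1/2, 1/3)
3. W lies on line JQ with JW:WQ = -1:5 ⇒ W = (1/2, -1/12)
4. T is the centroid of triangle WAQ ⇒ T = (1/3, 5/12)
5. U lies on line AM with AU:UM = 1:3 ⇒ U = (1/4, 3/4)
6. K lies on line UA with UK:KA = 1:(-3) ⇒ K = (3/8, 5/8)
through K parallel to QU: direction (-1/4, 5/12); meets TU at N = (3/14, 25/28)
N = T + t·(U−T) with t = 10/7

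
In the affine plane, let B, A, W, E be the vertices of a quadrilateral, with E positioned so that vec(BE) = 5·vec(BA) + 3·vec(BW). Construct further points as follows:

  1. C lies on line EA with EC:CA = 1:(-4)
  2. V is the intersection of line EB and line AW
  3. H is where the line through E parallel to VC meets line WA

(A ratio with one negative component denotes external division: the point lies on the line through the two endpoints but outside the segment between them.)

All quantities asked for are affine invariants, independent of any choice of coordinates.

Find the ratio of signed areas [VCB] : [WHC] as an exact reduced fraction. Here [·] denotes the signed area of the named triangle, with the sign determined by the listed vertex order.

[VCB]:[WHC] = 3/161

Choose coordinates B = (0, 0), A = (1, 0), W = (0, 1), E = (5, 3).
1. C lies on line EA with EC:CA = 1:(-4) ⇒ C = (19/3, 4)
2. V is the intersection of line EB and line AW ⇒ V = (5/8, 3/8)
3. H is where the line through E parallel to VC meets line WA ⇒ H = (23/32, 9/32)
2·[VCB] = 1/8, 2·[WHC] = 161/24
[VCB]:[WHC] = 1/8:161/24 = 3/161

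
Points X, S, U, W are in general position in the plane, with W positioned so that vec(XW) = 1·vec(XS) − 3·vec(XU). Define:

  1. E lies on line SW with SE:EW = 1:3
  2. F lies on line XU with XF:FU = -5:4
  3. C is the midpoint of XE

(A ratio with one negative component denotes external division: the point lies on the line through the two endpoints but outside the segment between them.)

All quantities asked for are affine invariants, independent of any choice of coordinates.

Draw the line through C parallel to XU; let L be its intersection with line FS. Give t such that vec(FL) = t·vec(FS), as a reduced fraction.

t = 1/2

Choose coordinates X = (0, 0), S = (1, 0), U = (0, 1), W = (1, -3).
1. E lies on line SW with SE:EW = 1:3 ⇒ E = (1, -3/4)
2. F lies on line XU with XF:FU = -5:4 ⇒ F = (0, 5)
3. C is the midpoint of XE ⇒ C = (1/2, -3/8)
through C parallel to XU: direction (0, 1); meets FS at L = (1/2, 5/2)
L = F + t·(S−F) with t = 1/2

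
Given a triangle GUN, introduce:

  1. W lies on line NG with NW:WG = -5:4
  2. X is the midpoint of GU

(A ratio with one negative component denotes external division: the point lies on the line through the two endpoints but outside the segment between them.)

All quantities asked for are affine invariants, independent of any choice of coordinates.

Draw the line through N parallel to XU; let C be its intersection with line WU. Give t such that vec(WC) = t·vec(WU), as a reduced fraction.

Choose coordinates G = (0, 0), U = (1, 0), N = (0, 1).
1. W lies on line NG with NW:WG = -5:4 ⇒ W = (0, -4)
2. X is the midpoint of GU ⇒ X = (1/2, 0)
through N parallel to XU: direction (1/2, 0); meets WU at C = (5/4, 1)
C = W + t·(U−W) with t = 5/4

t = 5/4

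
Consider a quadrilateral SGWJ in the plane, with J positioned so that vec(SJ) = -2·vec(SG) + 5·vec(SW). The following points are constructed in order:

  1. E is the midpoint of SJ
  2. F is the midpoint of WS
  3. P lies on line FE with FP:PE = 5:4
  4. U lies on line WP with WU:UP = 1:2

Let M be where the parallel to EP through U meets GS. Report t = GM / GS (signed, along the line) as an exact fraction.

t = 7/12

Work in coordinates with S = (0, 0), G = (1, 0), W = (0, 1), J = (-2, 5).
1. E is the midpoint of SJ ⇒ E = (-1, 5/2)
2. F is the midpoint of WS ⇒ F = (0, 1/2)
3. P lies on line FE with FP:PE = 5:4 ⇒ P = (-5/9, 29/18)
4. U lies on line WP with WU:UP = 1:2 ⇒ U = (-5/27, 65/54)
through U parallel to EP: direction (4/9, -8/9); meets GS at M = (5/12, 0)
M = G + t·(S−G) with t = 7/12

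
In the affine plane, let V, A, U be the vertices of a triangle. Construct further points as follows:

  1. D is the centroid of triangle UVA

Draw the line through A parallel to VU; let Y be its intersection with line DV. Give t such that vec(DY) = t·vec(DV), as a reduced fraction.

Assign V = (0, 0), A = (1, 0), U = (0, 1) — the answer is frame-independent, so this choice is without loss of generality.
1. D is the centroid of triangle UVA ⇒ D = (1/3, 1/3)
through A parallel to VU: direction (0, 1); meets DV at Y = (1, 1)
Y = D + t·(V−D) with t = -2

t = -2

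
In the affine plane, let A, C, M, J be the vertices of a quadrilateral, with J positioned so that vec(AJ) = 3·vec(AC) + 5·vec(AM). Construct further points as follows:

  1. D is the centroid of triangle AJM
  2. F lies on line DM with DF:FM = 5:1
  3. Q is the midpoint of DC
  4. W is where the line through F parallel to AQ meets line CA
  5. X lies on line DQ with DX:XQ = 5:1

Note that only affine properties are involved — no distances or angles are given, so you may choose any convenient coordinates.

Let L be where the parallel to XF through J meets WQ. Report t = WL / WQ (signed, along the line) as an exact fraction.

t = 5

Choose coordinates A = (0, 0), C = (1, 0), M = (0, 1), J = (3, 5).
1. D is the centroid of triangle AJM ⇒ D = (1, 2)
2. F lies on line DM with DF:FM = 5:1 ⇒ F = (1/6, 7/6)
3. Q is the midpoint of DC ⇒ Q = (1, 1)
4. W is where the line through F parallel to AQ meets line CA ⇒ W = (-1, 0)
5. X lies on line DQ with DX:XQ = 5:1 ⇒ X = (1, 7/6)
through J parallel to XF: direction (-5/6, 0); meets WQ at L = (9, 5)
L = W + t·(Q−W) with t = 5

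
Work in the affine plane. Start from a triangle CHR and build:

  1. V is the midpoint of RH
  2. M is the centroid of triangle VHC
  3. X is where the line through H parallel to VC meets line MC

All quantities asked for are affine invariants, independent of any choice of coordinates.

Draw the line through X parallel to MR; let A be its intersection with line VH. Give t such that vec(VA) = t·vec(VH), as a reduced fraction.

Choose coordinates C = (0, 0), H = (1, 0), R = (0, 1).
1. V is the midpoint of RH ⇒ V = (1/2, 1/2)
2. M is the centroid of triangle VHC ⇒ M = (1/2, 1/6)
3. X is where the line through H parallel to VC meets line MC ⇒ X = (3/2, 1/2)
through X parallel to MR: direction (-1/2, 5/6); meets VH at A = (3, -2)
A = V + t·(H−V) with t = 5

t = 5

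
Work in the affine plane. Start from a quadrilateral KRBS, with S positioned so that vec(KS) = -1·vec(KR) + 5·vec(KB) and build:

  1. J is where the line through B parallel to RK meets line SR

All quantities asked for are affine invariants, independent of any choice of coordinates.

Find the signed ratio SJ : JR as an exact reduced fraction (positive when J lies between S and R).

Assign K = (0, 0), R = (1, 0), B = (0, 1), S = (-1, 5) — the answer is frame-independent, so this choice is without loss of generality.
1. J is where the line through B parallel to RK meets line SR ⇒ J = (3/5, 1)
J = S + t·(R−S) with t = 4/5, so SJ:JR = t:(1−t) = 4/5:1/5

SJ:JR = 4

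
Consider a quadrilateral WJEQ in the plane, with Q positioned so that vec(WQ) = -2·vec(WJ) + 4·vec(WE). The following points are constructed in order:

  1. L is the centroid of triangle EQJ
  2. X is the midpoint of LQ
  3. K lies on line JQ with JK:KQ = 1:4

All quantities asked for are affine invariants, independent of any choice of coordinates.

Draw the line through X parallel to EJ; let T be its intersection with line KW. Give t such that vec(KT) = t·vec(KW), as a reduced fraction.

t = -7/18

Set W = (0, 0), J = (1, 0), E = (0, 1), Q = (-2, 4); any affine frame gives the same invariant.
1. L is the centroid of triangle EQJ ⇒ L = (-1/3, 5/3)
2. X is the midpoint of LQ ⇒ X = (-7/6, 17/6)
3. K lies on line JQ with JK:KQ = 1:4 ⇒ K = (2/5, 4/5)
through X parallel to EJ: direction (1, -1); meets KW at T = (5/9, 10/9)
T = K + t·(W−K) with t = -7/18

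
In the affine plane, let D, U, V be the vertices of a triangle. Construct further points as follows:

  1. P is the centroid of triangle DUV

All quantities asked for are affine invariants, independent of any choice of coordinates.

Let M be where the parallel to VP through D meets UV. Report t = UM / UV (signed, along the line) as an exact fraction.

t = 2

Work in coordinates with D = (0, 0), U = (1, 0), V = (0, 1).
1. P is the centroid of triangle DUV ⇒ P = (1/3, 1/3)
through D parallel to VP: direction (1/3, -2/3); meets UV at M = (-1, 2)
M = U + t·(V−U) with t = 2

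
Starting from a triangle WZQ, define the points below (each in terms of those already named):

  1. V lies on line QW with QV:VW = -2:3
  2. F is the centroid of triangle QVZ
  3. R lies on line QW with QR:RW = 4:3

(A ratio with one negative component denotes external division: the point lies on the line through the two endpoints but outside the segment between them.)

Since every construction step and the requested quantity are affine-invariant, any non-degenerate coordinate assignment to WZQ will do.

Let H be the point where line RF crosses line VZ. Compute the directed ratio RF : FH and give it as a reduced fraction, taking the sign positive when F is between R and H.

RF:FH = 20/7

Choose coordinates W = (0, 0), Z = (1, 0), Q = (0, 1).
1. V lies on line QW with QV:VW = -2:3 ⇒ V = (0, 3)
2. F is the centroid of triangle QVZ ⇒ F = (1/3, 4/3)
3. R lies on line QW with QR:RW = 4:3 ⇒ R = (0, 3/7)
line RF meets VZ at H = (9/20, 33/20)
F = R + t·(H−R) with t = 20/27, so RF:FH = 20/27:7/27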